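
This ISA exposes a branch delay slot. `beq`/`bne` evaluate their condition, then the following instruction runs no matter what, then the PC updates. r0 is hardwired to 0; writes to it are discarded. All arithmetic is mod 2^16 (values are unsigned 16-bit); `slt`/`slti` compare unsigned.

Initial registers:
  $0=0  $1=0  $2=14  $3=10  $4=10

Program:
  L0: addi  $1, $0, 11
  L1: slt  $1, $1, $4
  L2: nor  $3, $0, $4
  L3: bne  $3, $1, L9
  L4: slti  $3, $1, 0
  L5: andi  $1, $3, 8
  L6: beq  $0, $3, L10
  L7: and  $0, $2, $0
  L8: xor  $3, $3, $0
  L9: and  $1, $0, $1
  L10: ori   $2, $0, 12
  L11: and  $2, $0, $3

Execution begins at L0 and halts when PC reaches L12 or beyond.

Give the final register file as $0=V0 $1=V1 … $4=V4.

#0 addi  $1, $0, 11 ; 0/11/14/10/10
#1 slt  $1, $1, $4 ; 0/0/14/10/10
#2 nor  $3, $0, $4 ; 0/0/14/65525/10
#3 bne  $3, $1, L9 ; 0/0/14/65525/10 ; →target
#4 slti  $3, $1, 0 ; 0/0/14/0/10
#9 and  $1, $0, $1 ; 0/0/14/0/10
#10 ori   $2, $0, 12 ; 0/0/12/0/10
#11 and  $2, $0, $3 ; 0/0/0/0/10

$0=0 $1=0 $2=0 $3=0 $4=10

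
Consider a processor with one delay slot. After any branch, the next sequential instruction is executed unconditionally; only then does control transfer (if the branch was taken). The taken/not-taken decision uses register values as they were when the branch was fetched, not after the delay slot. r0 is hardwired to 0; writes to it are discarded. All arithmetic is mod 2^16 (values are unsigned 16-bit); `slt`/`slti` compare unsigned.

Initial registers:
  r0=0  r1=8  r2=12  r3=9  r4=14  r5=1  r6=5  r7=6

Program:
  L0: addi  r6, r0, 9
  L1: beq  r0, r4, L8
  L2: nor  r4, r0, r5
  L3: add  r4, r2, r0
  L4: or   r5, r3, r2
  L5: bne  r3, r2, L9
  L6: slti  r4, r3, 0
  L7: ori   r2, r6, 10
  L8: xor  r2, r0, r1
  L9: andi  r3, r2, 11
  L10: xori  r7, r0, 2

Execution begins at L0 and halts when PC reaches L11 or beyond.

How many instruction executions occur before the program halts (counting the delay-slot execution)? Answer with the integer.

[0] addi  r6, r0, 9  →  {r0:0, r1:8, r2:12, r3:9, r4:14, r5:1, r6:9, r7:6}
[1] beq  r0, r4, L8  →  {r0:0, r1:8, r2:12, r3:9, r4:14, r5:1, r6:9, r7:6}  ⟨branch fallthrough⟩
[2] nor  r4, r0, r5  →  {r0:0, r1:8, r2:12, r3:9, r4:65534, r5:1, r6:9, r7:6}
[3] add  r4, r2, r0  →  {r0:0, r1:8, r2:12, r3:9, r4:12, r5:1, r6:9, r7:6}
[4] or   r5, r3, r2  →  {r0:0, r1:8, r2:12, r3:9, r4:12, r5:13, r6:9, r7:6}
[5] bne  r3, r2, L9  →  {r0:0, r1:8, r2:12, r3:9, r4:12, r5:13, r6:9, r7:6}  ⟨branch taken⟩
[6] slti  r4, r3, 0  →  {r0:0, r1:8, r2:12, r3:9, r4:0, r5:13, r6:9, r7:6}
[9] andi  r3, r2, 11  →  {r0:0, r1:8, r2:12, r3:8, r4:0, r5:13, r6:9, r7:6}
[10] xori  r7, r0, 2  →  {r0:0, r1:8, r2:12, r3:8, r4:0, r5:13, r6:9, r7:2}

9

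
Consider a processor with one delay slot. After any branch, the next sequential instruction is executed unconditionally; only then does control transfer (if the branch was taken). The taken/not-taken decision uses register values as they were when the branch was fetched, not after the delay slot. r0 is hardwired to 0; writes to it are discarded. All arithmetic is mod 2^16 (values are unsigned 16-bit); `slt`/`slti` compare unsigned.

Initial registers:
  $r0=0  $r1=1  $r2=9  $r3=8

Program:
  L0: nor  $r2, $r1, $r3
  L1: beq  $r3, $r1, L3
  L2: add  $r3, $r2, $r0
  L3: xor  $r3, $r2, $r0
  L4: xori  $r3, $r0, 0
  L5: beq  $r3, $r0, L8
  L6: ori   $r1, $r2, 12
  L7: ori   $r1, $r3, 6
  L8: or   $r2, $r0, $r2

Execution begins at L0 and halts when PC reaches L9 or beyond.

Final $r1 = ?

65534

#0 nor  $r2, $r1, $r3 ; 0/1/65526/8
#1 beq  $r3, $r1, L3 ; 0/1/65526/8 ; →fallthru
#2 add  $r3, $r2, $r0 ; 0/1/65526/65526
#3 xor  $r3, $r2, $r0 ; 0/1/65526/65526
#4 xori  $r3, $r0, 0 ; 0/1/65526/0
#5 beq  $r3, $r0, L8 ; 0/1/65526/0 ; →target
#6 ori   $r1, $r2, 12 ; 0/65534/65526/0
#8 or   $r2, $r0, $r2 ; 0/65534/65526/0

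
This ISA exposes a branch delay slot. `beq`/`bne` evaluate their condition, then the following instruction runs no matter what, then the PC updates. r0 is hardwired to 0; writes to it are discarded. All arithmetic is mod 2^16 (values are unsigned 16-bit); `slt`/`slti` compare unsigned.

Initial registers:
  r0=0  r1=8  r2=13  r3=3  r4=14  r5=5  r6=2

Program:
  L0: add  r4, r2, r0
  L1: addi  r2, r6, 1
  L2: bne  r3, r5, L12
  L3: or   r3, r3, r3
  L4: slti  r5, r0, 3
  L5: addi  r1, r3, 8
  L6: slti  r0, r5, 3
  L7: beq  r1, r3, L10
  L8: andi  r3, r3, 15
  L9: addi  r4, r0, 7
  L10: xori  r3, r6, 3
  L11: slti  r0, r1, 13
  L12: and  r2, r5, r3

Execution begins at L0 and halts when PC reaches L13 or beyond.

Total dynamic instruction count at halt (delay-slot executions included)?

5

  step pc=0: add  r4, r2, r0  regs=(0,8,13,3,13,5,2)
  step pc=1: addi  r2, r6, 1  regs=(0,8,3,3,13,5,2)
  step pc=2: bne  r3, r5, L12  cond=T  regs=(0,8,3,3,13,5,2)
  step pc=3: or   r3, r3, r3  regs=(0,8,3,3,13,5,2)
  step pc=12: and  r2, r5, r3  regs=(0,8,1,3,13,5,2)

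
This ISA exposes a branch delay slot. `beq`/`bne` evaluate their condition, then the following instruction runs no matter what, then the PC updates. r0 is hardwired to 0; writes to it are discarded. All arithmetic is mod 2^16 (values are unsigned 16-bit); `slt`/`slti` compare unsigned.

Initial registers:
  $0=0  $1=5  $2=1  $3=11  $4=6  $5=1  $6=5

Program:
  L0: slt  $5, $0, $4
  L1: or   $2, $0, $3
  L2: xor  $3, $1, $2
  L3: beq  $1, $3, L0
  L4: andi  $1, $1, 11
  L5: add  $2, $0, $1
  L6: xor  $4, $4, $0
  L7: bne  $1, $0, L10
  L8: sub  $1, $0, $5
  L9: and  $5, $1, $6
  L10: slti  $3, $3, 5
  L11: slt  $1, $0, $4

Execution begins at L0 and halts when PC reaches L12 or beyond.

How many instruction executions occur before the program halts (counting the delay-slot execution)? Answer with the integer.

11

  step pc=0: slt  $5, $0, $4  regs=(0,5,1,11,6,1,5)
  step pc=1: or   $2, $0, $3  regs=(0,5,11,11,6,1,5)
  step pc=2: xor  $3, $1, $2  regs=(0,5,11,14,6,1,5)
  step pc=3: beq  $1, $3, L0  cond=F  regs=(0,5,11,14,6,1,5)
  step pc=4: andi  $1, $1, 11  regs=(0,1,11,14,6,1,5)
  step pc=5: add  $2, $0, $1  regs=(0,1,1,14,6,1,5)
  step pc=6: xor  $4, $4, $0  regs=(0,1,1,14,6,1,5)
  step pc=7: bne  $1, $0, L10  cond=T  regs=(0,1,1,14,6,1,5)
  step pc=8: sub  $1, $0, $5  regs=(0,65535,1,14,6,1,5)
  step pc=10: slti  $3, $3, 5  regs=(0,65535,1,0,6,1,5)
  step pc=11: slt  $1, $0, $4  regs=(0,1,1,0,6,1,5)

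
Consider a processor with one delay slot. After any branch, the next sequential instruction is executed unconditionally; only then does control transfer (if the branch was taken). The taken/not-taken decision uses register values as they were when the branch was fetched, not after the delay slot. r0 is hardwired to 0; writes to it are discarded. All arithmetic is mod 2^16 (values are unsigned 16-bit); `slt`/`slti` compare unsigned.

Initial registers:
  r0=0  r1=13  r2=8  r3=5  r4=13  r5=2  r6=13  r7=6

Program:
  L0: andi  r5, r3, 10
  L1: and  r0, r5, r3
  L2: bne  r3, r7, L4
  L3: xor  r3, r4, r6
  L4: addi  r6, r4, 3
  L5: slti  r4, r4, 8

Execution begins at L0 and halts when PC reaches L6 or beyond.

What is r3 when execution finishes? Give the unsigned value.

#0 andi  r5, r3, 10 ; 0/13/8/5/13/0/13/6
#1 and  r0, r5, r3 ; 0/13/8/5/13/0/13/6
#2 bne  r3, r7, L4 ; 0/13/8/5/13/0/13/6 ; →target
#3 xor  r3, r4, r6 ; 0/13/8/0/13/0/13/6
#4 addi  r6, r4, 3 ; 0/13/8/0/13/0/16/6
#5 slti  r4, r4, 8 ; 0/13/8/0/0/0/16/6

0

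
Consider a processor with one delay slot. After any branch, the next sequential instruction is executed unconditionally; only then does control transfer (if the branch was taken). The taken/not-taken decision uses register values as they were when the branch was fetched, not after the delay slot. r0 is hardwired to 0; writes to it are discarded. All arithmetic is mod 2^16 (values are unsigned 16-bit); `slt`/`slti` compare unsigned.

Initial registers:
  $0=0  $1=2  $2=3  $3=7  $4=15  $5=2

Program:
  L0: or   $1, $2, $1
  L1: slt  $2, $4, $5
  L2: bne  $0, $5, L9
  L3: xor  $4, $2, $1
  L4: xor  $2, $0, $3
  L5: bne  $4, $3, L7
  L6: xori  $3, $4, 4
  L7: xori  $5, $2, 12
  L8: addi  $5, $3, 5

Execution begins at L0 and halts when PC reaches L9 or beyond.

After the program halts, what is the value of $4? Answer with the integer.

3

  step pc=0: or   $1, $2, $1  regs=(0,3,3,7,15,2)
  step pc=1: slt  $2, $4, $5  regs=(0,3,0,7,15,2)
  step pc=2: bne  $0, $5, L9  cond=T  regs=(0,3,0,7,15,2)
  step pc=3: xor  $4, $2, $1  regs=(0,3,0,7,3,2)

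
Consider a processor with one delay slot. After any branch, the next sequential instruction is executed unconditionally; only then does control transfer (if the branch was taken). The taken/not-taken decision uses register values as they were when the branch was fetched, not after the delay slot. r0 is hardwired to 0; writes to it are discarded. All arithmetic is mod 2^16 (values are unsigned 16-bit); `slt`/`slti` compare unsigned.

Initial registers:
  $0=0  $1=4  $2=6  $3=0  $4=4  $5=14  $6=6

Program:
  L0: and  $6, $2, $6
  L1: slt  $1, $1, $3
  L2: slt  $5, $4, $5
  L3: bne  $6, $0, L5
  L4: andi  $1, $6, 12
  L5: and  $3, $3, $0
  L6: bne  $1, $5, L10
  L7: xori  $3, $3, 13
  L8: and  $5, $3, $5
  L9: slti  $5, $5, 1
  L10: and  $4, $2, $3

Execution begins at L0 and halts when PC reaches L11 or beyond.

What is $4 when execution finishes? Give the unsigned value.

4

  step pc=0: and  $6, $2, $6  regs=(0,4,6,0,4,14,6)
  step pc=1: slt  $1, $1, $3  regs=(0,0,6,0,4,14,6)
  step pc=2: slt  $5, $4, $5  regs=(0,0,6,0,4,1,6)
  step pc=3: bne  $6, $0, L5  cond=T  regs=(0,0,6,0,4,1,6)
  step pc=4: andi  $1, $6, 12  regs=(0,4,6,0,4,1,6)
  step pc=5: and  $3, $3, $0  regs=(0,4,6,0,4,1,6)
  step pc=6: bne  $1, $5, L10  cond=T  regs=(0,4,6,0,4,1,6)
  step pc=7: xori  $3, $3, 13  regs=(0,4,6,13,4,1,6)
  step pc=10: and  $4, $2, $3  regs=(0,4,6,13,4,1,6)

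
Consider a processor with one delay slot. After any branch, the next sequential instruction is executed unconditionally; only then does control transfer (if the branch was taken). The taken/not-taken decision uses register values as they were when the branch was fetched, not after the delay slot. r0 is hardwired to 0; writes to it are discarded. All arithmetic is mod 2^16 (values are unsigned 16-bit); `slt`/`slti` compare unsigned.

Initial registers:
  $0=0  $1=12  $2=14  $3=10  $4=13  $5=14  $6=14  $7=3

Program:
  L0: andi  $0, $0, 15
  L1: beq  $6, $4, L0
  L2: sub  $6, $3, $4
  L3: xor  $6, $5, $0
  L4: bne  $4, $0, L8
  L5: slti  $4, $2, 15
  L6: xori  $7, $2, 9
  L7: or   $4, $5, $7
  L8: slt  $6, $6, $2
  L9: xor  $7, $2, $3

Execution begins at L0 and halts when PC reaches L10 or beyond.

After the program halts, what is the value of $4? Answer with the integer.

  step pc=0: andi  $0, $0, 15  regs=(0,12,14,10,13,14,14,3)
  step pc=1: beq  $6, $4, L0  cond=F  regs=(0,12,14,10,13,14,14,3)
  step pc=2: sub  $6, $3, $4  regs=(0,12,14,10,13,14,65533,3)
  step pc=3: xor  $6, $5, $0  regs=(0,12,14,10,13,14,14,3)
  step pc=4: bne  $4, $0, L8  cond=T  regs=(0,12,14,10,13,14,14,3)
  step pc=5: slti  $4, $2, 15  regs=(0,12,14,10,1,14,14,3)
  step pc=8: slt  $6, $6, $2  regs=(0,12,14,10,1,14,0,3)
  step pc=9: xor  $7, $2, $3  regs=(0,12,14,10,1,14,0,4)

1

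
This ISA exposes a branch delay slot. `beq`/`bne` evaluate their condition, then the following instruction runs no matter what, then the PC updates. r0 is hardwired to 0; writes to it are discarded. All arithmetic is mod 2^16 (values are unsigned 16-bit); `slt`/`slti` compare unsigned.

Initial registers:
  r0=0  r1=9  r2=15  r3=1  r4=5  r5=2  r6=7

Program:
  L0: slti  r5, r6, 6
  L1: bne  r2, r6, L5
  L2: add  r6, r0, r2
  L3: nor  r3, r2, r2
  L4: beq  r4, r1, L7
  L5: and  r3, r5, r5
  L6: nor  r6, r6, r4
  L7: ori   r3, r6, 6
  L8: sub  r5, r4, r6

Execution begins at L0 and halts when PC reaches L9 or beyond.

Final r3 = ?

65526

#0 slti  r5, r6, 6 ; 0/9/15/1/5/0/7
#1 bne  r2, r6, L5 ; 0/9/15/1/5/0/7 ; →target
#2 add  r6, r0, r2 ; 0/9/15/1/5/0/15
#5 and  r3, r5, r5 ; 0/9/15/0/5/0/15
#6 nor  r6, r6, r4 ; 0/9/15/0/5/0/65520
#7 ori   r3, r6, 6 ; 0/9/15/65526/5/0/65520
#8 sub  r5, r4, r6 ; 0/9/15/65526/5/21/65520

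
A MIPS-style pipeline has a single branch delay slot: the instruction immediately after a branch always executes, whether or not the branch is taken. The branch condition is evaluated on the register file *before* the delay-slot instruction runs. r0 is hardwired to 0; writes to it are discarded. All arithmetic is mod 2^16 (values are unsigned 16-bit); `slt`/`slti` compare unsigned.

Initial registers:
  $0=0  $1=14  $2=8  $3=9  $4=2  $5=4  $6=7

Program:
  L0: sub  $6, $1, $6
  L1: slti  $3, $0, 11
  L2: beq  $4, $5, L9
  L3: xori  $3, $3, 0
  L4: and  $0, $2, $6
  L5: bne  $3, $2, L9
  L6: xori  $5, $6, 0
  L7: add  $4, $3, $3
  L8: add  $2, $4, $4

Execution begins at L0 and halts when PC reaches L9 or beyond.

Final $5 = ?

[0] sub  $6, $1, $6  →  {$0:0, $1:14, $2:8, $3:9, $4:2, $5:4, $6:7}
[1] slti  $3, $0, 11  →  {$0:0, $1:14, $2:8, $3:1, $4:2, $5:4, $6:7}
[2] beq  $4, $5, L9  →  {$0:0, $1:14, $2:8, $3:1, $4:2, $5:4, $6:7}  ⟨branch fallthrough⟩
[3] xori  $3, $3, 0  →  {$0:0, $1:14, $2:8, $3:1, $4:2, $5:4, $6:7}
[4] and  $0, $2, $6  →  {$0:0, $1:14, $2:8, $3:1, $4:2, $5:4, $6:7}
[5] bne  $3, $2, L9  →  {$0:0, $1:14, $2:8, $3:1, $4:2, $5:4, $6:7}  ⟨branch taken⟩
[6] xori  $5, $6, 0  →  {$0:0, $1:14, $2:8, $3:1, $4:2, $5:7, $6:7}

7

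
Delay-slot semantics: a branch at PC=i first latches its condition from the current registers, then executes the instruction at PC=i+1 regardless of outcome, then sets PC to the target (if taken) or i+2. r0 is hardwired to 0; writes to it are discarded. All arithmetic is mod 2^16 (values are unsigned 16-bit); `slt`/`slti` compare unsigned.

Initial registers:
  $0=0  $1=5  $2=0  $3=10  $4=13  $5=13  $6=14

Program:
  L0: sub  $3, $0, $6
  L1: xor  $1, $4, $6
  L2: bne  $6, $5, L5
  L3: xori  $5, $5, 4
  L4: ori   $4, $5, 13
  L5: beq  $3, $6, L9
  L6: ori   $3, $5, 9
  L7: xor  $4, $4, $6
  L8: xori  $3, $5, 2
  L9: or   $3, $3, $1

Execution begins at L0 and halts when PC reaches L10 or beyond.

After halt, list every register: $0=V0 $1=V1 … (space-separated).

$0=0 $1=3 $2=0 $3=11 $4=3 $5=9 $6=14

PC=0  sub  $3, $0, $6        | $0=0 $1=5 $2=0 $3=65522 $4=13 $5=13 $6=14
PC=1  xor  $1, $4, $6        | $0=0 $1=3 $2=0 $3=65522 $4=13 $5=13 $6=14
PC=2  bne  $6, $5, L5        | $0=0 $1=3 $2=0 $3=65522 $4=13 $5=13 $6=14  [TAKEN]
PC=3  xori  $5, $5, 4        | $0=0 $1=3 $2=0 $3=65522 $4=13 $5=9 $6=14
PC=5  beq  $3, $6, L9        | $0=0 $1=3 $2=0 $3=65522 $4=13 $5=9 $6=14  [not taken]
PC=6  ori   $3, $5, 9        | $0=0 $1=3 $2=0 $3=9 $4=13 $5=9 $6=14
PC=7  xor  $4, $4, $6        | $0=0 $1=3 $2=0 $3=9 $4=3 $5=9 $6=14
PC=8  xori  $3, $5, 2        | $0=0 $1=3 $2=0 $3=11 $4=3 $5=9 $6=14
PC=9  or   $3, $3, $1        | $0=0 $1=3 $2=0 $3=11 $4=3 $5=9 $6=14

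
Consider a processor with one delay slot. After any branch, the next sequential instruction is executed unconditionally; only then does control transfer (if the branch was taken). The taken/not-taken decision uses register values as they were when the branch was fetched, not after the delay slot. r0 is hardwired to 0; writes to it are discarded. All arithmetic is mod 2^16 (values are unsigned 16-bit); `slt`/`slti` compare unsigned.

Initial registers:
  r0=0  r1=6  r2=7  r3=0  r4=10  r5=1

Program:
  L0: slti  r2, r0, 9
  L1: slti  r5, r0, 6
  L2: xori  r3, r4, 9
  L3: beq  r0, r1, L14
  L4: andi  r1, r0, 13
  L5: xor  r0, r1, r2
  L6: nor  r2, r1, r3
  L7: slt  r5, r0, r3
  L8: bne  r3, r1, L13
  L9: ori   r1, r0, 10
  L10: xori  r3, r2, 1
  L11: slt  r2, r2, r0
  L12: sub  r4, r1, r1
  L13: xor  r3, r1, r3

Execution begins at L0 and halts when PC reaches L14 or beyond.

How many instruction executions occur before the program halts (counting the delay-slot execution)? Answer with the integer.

[0] slti  r2, r0, 9  →  {r0:0, r1:6, r2:1, r3:0, r4:10, r5:1}
[1] slti  r5, r0, 6  →  {r0:0, r1:6, r2:1, r3:0, r4:10, r5:1}
[2] xori  r3, r4, 9  →  {r0:0, r1:6, r2:1, r3:3, r4:10, r5:1}
[3] beq  r0, r1, L14  →  {r0:0, r1:6, r2:1, r3:3, r4:10, r5:1}  ⟨branch fallthrough⟩
[4] andi  r1, r0, 13  →  {r0:0, r1:0, r2:1, r3:3, r4:10, r5:1}
[5] xor  r0, r1, r2  →  {r0:0, r1:0, r2:1, r3:3, r4:10, r5:1}
[6] nor  r2, r1, r3  →  {r0:0, r1:0, r2:65532, r3:3, r4:10, r5:1}
[7] slt  r5, r0, r3  →  {r0:0, r1:0, r2:65532, r3:3, r4:10, r5:1}
[8] bne  r3, r1, L13  →  {r0:0, r1:0, r2:65532, r3:3, r4:10, r5:1}  ⟨branch taken⟩
[9] ori   r1, r0, 10  →  {r0:0, r1:10, r2:65532, r3:3, r4:10, r5:1}
[13] xor  r3, r1, r3  →  {r0:0, r1:10, r2:65532, r3:9, r4:10, r5:1}

11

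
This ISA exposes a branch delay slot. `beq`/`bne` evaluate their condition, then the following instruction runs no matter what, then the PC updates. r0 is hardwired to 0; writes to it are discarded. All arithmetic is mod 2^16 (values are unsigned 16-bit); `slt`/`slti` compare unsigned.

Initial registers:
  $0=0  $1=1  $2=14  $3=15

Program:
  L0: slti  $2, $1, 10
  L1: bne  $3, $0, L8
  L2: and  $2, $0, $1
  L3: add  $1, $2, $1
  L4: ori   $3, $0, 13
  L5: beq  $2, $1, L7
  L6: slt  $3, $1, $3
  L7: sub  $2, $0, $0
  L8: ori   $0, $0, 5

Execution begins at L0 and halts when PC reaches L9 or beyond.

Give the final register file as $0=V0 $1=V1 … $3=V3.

$0=0 $1=1 $2=0 $3=15

PC=0  slti  $2, $1, 10       | $0=0 $1=1 $2=1 $3=15
PC=1  bne  $3, $0, L8        | $0=0 $1=1 $2=1 $3=15  [TAKEN]
PC=2  and  $2, $0, $1        | $0=0 $1=1 $2=0 $3=15
PC=8  ori   $0, $0, 5        | $0=0 $1=1 $2=0 $3=15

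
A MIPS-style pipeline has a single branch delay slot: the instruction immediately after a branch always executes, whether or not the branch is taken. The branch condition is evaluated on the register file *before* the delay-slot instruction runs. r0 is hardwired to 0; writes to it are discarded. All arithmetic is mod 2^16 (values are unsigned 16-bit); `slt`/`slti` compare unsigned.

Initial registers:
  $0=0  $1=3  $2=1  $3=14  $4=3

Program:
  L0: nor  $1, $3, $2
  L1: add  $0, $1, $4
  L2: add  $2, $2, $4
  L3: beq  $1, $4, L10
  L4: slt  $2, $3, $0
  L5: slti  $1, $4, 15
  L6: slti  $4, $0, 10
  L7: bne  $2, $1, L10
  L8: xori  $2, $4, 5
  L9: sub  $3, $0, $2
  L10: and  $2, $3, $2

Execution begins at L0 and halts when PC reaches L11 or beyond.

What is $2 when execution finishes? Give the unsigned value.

4

PC=0  nor  $1, $3, $2        | $0=0 $1=65520 $2=1 $3=14 $4=3
PC=1  add  $0, $1, $4        | $0=0 $1=65520 $2=1 $3=14 $4=3
PC=2  add  $2, $2, $4        | $0=0 $1=65520 $2=4 $3=14 $4=3
PC=3  beq  $1, $4, L10       | $0=0 $1=65520 $2=4 $3=14 $4=3  [not taken]
PC=4  slt  $2, $3, $0        | $0=0 $1=65520 $2=0 $3=14 $4=3
PC=5  slti  $1, $4, 15       | $0=0 $1=1 $2=0 $3=14 $4=3
PC=6  slti  $4, $0, 10       | $0=0 $1=1 $2=0 $3=14 $4=1
PC=7  bne  $2, $1, L10       | $0=0 $1=1 $2=0 $3=14 $4=1  [TAKEN]
PC=8  xori  $2, $4, 5        | $0=0 $1=1 $2=4 $3=14 $4=1
PC=10 and  $2, $3, $2        | $0=0 $1=1 $2=4 $3=14 $4=1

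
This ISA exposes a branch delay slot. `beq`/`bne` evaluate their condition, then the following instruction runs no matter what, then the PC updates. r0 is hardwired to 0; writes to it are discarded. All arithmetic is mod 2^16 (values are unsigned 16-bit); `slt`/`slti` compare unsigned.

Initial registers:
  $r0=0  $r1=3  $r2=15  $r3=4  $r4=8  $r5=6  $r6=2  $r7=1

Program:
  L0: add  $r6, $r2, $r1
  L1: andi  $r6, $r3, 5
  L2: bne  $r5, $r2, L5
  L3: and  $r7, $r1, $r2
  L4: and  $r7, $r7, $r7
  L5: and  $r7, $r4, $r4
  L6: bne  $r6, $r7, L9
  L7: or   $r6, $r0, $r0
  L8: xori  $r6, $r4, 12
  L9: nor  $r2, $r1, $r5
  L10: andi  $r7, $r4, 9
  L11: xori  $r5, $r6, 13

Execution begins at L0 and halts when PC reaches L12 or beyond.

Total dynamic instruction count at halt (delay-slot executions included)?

  step pc=0: add  $r6, $r2, $r1  regs=(0,3,15,4,8,6,18,1)
  step pc=1: andi  $r6, $r3, 5  regs=(0,3,15,4,8,6,4,1)
  step pc=2: bne  $r5, $r2, L5  cond=T  regs=(0,3,15,4,8,6,4,1)
  step pc=3: and  $r7, $r1, $r2  regs=(0,3,15,4,8,6,4,3)
  step pc=5: and  $r7, $r4, $r4  regs=(0,3,15,4,8,6,4,8)
  step pc=6: bne  $r6, $r7, L9  cond=T  regs=(0,3,15,4,8,6,4,8)
  step pc=7: or   $r6, $r0, $r0  regs=(0,3,15,4,8,6,0,8)
  step pc=9: nor  $r2, $r1, $r5  regs=(0,3,65528,4,8,6,0,8)
  step pc=10: andi  $r7, $r4, 9  regs=(0,3,65528,4,8,6,0,8)
  step pc=11: xori  $r5, $r6, 13  regs=(0,3,65528,4,8,13,0,8)

10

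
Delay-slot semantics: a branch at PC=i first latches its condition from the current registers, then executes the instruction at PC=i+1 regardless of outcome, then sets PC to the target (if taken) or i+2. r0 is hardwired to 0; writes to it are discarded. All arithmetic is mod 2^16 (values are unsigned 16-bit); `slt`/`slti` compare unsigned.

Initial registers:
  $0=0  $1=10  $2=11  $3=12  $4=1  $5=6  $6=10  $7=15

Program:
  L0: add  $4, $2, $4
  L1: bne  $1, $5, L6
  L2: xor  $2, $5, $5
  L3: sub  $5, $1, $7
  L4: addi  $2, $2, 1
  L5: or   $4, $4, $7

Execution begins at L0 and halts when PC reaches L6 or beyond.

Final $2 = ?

0

#0 add  $4, $2, $4 ; 0/10/11/12/12/6/10/15
#1 bne  $1, $5, L6 ; 0/10/11/12/12/6/10/15 ; →target
#2 xor  $2, $5, $5 ; 0/10/0/12/12/6/10/15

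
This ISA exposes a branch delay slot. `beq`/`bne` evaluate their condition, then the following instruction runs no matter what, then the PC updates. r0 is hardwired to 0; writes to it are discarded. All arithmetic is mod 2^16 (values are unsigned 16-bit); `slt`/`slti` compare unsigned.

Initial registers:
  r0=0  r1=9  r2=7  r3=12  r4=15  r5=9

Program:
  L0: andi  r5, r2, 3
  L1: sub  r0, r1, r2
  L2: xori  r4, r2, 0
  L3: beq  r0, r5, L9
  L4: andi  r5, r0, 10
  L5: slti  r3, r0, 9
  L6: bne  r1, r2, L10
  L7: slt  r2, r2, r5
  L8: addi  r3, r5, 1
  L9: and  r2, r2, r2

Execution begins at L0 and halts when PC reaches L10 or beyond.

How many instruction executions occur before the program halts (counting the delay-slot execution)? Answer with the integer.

8

[0] andi  r5, r2, 3  →  {r0:0, r1:9, r2:7, r3:12, r4:15, r5:3}
[1] sub  r0, r1, r2  →  {r0:0, r1:9, r2:7, r3:12, r4:15, r5:3}
[2] xori  r4, r2, 0  →  {r0:0, r1:9, r2:7, r3:12, r4:7, r5:3}
[3] beq  r0, r5, L9  →  {r0:0, r1:9, r2:7, r3:12, r4:7, r5:3}  ⟨branch fallthrough⟩
[4] andi  r5, r0, 10  →  {r0:0, r1:9, r2:7, r3:12, r4:7, r5:0}
[5] slti  r3, r0, 9  →  {r0:0, r1:9, r2:7, r3:1, r4:7, r5:0}
[6] bne  r1, r2, L10  →  {r0:0, r1:9, r2:7, r3:1, r4:7, r5:0}  ⟨branch taken⟩
[7] slt  r2, r2, r5  →  {r0:0, r1:9, r2:0, r3:1, r4:7, r5:0}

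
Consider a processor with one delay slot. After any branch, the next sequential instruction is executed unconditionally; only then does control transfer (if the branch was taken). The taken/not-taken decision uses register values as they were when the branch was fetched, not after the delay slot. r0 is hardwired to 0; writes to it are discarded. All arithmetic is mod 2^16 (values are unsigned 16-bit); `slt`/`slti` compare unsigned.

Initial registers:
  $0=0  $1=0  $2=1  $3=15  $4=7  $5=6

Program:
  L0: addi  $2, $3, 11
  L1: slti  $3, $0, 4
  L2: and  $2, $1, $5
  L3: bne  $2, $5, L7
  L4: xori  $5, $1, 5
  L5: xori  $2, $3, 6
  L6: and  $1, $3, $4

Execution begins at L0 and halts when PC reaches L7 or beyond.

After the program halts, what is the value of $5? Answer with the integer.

5

  step pc=0: addi  $2, $3, 11  regs=(0,0,26,15,7,6)
  step pc=1: slti  $3, $0, 4  regs=(0,0,26,1,7,6)
  step pc=2: and  $2, $1, $5  regs=(0,0,0,1,7,6)
  step pc=3: bne  $2, $5, L7  cond=T  regs=(0,0,0,1,7,6)
  step pc=4: xori  $5, $1, 5  regs=(0,0,0,1,7,5)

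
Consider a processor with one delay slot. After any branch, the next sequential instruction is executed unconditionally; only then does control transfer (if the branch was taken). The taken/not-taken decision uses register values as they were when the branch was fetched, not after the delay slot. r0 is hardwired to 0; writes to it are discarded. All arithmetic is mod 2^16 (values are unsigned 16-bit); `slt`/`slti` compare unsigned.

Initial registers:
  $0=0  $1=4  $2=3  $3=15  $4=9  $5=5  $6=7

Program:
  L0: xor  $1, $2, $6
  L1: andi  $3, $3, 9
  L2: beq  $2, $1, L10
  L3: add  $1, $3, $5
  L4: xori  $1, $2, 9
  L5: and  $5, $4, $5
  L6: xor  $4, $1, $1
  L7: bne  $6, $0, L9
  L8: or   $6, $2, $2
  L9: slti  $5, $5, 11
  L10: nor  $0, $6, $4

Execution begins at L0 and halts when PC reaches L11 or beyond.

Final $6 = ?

[0] xor  $1, $2, $6  →  {$0:0, $1:4, $2:3, $3:15, $4:9, $5:5, $6:7}
[1] andi  $3, $3, 9  →  {$0:0, $1:4, $2:3, $3:9, $4:9, $5:5, $6:7}
[2] beq  $2, $1, L10  →  {$0:0, $1:4, $2:3, $3:9, $4:9, $5:5, $6:7}  ⟨branch fallthrough⟩
[3] add  $1, $3, $5  →  {$0:0, $1:14, $2:3, $3:9, $4:9, $5:5, $6:7}
[4] xori  $1, $2, 9  →  {$0:0, $1:10, $2:3, $3:9, $4:9, $5:5, $6:7}
[5] and  $5, $4, $5  →  {$0:0, $1:10, $2:3, $3:9, $4:9, $5:1, $6:7}
[6] xor  $4, $1, $1  →  {$0:0, $1:10, $2:3, $3:9, $4:0, $5:1, $6:7}
[7] bne  $6, $0, L9  →  {$0:0, $1:10, $2:3, $3:9, $4:0, $5:1, $6:7}  ⟨branch taken⟩
[8] or   $6, $2, $2  →  {$0:0, $1:10, $2:3, $3:9, $4:0, $5:1, $6:3}
[9] slti  $5, $5, 11  →  {$0:0, $1:10, $2:3, $3:9, $4:0, $5:1, $6:3}
[10] nor  $0, $6, $4  →  {$0:0, $1:10, $2:3, $3:9, $4:0, $5:1, $6:3}

3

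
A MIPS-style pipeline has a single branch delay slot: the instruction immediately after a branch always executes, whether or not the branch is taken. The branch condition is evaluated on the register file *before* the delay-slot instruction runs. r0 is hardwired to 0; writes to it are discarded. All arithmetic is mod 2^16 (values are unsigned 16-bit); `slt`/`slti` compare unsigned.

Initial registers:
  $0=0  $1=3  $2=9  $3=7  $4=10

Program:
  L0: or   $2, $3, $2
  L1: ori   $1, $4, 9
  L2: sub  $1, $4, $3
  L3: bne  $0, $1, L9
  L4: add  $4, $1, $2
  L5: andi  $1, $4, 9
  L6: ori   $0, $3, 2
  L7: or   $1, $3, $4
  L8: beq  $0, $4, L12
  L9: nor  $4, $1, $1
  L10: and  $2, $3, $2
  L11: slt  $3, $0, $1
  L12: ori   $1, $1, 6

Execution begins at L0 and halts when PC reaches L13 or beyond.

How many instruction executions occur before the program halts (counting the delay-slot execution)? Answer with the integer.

#0 or   $2, $3, $2 ; 0/3/15/7/10
#1 ori   $1, $4, 9 ; 0/11/15/7/10
#2 sub  $1, $4, $3 ; 0/3/15/7/10
#3 bne  $0, $1, L9 ; 0/3/15/7/10 ; →target
#4 add  $4, $1, $2 ; 0/3/15/7/18
#9 nor  $4, $1, $1 ; 0/3/15/7/65532
#10 and  $2, $3, $2 ; 0/3/7/7/65532
#11 slt  $3, $0, $1 ; 0/3/7/1/65532
#12 ori   $1, $1, 6 ; 0/7/7/1/65532

9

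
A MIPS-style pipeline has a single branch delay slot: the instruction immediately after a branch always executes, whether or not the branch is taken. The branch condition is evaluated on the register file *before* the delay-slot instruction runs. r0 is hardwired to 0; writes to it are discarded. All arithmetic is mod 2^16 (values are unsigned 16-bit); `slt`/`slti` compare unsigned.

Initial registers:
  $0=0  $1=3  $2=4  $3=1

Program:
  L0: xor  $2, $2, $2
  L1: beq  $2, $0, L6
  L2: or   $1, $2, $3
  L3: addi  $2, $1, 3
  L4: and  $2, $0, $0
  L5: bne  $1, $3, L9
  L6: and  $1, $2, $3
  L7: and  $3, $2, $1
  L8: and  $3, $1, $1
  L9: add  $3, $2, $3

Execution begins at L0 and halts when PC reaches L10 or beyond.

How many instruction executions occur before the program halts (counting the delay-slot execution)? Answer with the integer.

#0 xor  $2, $2, $2 ; 0/3/0/1
#1 beq  $2, $0, L6 ; 0/3/0/1 ; →target
#2 or   $1, $2, $3 ; 0/1/0/1
#6 and  $1, $2, $3 ; 0/0/0/1
#7 and  $3, $2, $1 ; 0/0/0/0
#8 and  $3, $1, $1 ; 0/0/0/0
#9 add  $3, $2, $3 ; 0/0/0/0

7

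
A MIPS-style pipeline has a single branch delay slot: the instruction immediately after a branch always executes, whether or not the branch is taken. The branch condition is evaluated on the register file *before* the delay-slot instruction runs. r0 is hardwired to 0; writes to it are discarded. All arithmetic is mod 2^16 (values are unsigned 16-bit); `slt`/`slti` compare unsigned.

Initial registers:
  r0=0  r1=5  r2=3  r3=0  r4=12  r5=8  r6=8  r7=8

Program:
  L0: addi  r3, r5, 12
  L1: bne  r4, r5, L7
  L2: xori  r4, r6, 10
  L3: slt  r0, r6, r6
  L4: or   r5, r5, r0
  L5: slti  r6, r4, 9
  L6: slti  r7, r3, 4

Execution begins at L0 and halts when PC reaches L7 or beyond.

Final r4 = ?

PC=0  addi  r3, r5, 12       | r0=0 r1=5 r2=3 r3=20 r4=12 r5=8 r6=8 r7=8
PC=1  bne  r4, r5, L7        | r0=0 r1=5 r2=3 r3=20 r4=12 r5=8 r6=8 r7=8  [TAKEN]
PC=2  xori  r4, r6, 10       | r0=0 r1=5 r2=3 r3=20 r4=2 r5=8 r6=8 r7=8

2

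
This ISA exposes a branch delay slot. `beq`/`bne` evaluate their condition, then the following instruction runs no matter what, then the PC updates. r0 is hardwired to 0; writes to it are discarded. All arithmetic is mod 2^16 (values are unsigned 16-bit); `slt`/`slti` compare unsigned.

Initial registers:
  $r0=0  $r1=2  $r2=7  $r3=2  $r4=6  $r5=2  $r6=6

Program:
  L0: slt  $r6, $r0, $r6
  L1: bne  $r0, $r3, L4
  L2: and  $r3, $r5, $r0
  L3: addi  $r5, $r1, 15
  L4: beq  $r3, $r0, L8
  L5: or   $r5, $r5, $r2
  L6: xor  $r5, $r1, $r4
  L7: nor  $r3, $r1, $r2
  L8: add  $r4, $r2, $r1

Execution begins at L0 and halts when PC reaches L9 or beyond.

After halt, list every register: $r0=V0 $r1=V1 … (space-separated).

$r0=0 $r1=2 $r2=7 $r3=0 $r4=9 $r5=7 $r6=1

  step pc=0: slt  $r6, $r0, $r6  regs=(0,2,7,2,6,2,1)
  step pc=1: bne  $r0, $r3, L4  cond=T  regs=(0,2,7,2,6,2,1)
  step pc=2: and  $r3, $r5, $r0  regs=(0,2,7,0,6,2,1)
  step pc=4: beq  $r3, $r0, L8  cond=T  regs=(0,2,7,0,6,2,1)
  step pc=5: or   $r5, $r5, $r2  regs=(0,2,7,0,6,7,1)
  step pc=8: add  $r4, $r2, $r1  regs=(0,2,7,0,9,7,1)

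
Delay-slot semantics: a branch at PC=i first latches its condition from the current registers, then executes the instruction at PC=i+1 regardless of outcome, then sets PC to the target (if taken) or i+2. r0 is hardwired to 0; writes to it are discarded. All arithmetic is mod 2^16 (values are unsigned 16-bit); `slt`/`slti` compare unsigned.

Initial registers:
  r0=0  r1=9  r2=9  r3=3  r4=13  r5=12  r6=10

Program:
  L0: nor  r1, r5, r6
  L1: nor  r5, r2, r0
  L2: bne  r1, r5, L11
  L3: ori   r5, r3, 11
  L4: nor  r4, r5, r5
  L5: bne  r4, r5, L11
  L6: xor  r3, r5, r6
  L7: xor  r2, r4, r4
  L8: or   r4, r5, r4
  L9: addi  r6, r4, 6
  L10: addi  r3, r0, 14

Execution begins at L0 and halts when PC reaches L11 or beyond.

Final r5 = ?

11

[0] nor  r1, r5, r6  →  {r0:0, r1:65521, r2:9, r3:3, r4:13, r5:12, r6:10}
[1] nor  r5, r2, r0  →  {r0:0, r1:65521, r2:9, r3:3, r4:13, r5:65526, r6:10}
[2] bne  r1, r5, L11  →  {r0:0, r1:65521, r2:9, r3:3, r4:13, r5:65526, r6:10}  ⟨branch taken⟩
[3] ori   r5, r3, 11  →  {r0:0, r1:65521, r2:9, r3:3, r4:13, r5:11, r6:10}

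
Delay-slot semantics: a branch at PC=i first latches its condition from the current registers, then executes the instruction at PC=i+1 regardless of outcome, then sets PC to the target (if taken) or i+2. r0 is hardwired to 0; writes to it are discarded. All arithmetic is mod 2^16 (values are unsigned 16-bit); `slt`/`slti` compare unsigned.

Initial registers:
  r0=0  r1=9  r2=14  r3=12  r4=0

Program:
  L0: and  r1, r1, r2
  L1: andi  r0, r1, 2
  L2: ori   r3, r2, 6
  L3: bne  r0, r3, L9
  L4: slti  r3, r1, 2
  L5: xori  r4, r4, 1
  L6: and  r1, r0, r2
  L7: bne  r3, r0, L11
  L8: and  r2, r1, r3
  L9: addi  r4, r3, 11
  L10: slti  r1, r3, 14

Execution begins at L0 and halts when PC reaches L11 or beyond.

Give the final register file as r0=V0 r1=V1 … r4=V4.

PC=0  and  r1, r1, r2        | r0=0 r1=8 r2=14 r3=12 r4=0
PC=1  andi  r0, r1, 2        | r0=0 r1=8 r2=14 r3=12 r4=0
PC=2  ori   r3, r2, 6        | r0=0 r1=8 r2=14 r3=14 r4=0
PC=3  bne  r0, r3, L9        | r0=0 r1=8 r2=14 r3=14 r4=0  [TAKEN]
PC=4  slti  r3, r1, 2        | r0=0 r1=8 r2=14 r3=0 r4=0
PC=9  addi  r4, r3, 11       | r0=0 r1=8 r2=14 r3=0 r4=11
PC=10 slti  r1, r3, 14       | r0=0 r1=1 r2=14 r3=0 r4=11

r0=0 r1=1 r2=14 r3=0 r4=11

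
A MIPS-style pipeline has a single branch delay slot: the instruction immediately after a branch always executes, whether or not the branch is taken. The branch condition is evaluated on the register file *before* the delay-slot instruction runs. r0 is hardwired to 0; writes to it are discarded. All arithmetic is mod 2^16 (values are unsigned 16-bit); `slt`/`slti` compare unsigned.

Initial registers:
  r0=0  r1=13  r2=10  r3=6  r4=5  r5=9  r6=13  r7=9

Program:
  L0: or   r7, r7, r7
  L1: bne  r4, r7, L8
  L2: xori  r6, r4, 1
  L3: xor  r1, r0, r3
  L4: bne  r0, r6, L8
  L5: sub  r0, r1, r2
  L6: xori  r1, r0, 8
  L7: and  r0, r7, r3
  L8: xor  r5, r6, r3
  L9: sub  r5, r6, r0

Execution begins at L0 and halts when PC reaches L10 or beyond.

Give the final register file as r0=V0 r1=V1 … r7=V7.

r0=0 r1=13 r2=10 r3=6 r4=5 r5=4 r6=4 r7=9

#0 or   r7, r7, r7 ; 0/13/10/6/5/9/13/9
#1 bne  r4, r7, L8 ; 0/13/10/6/5/9/13/9 ; →target
#2 xori  r6, r4, 1 ; 0/13/10/6/5/9/4/9
#8 xor  r5, r6, r3 ; 0/13/10/6/5/2/4/9
#9 sub  r5, r6, r0 ; 0/13/10/6/5/4/4/9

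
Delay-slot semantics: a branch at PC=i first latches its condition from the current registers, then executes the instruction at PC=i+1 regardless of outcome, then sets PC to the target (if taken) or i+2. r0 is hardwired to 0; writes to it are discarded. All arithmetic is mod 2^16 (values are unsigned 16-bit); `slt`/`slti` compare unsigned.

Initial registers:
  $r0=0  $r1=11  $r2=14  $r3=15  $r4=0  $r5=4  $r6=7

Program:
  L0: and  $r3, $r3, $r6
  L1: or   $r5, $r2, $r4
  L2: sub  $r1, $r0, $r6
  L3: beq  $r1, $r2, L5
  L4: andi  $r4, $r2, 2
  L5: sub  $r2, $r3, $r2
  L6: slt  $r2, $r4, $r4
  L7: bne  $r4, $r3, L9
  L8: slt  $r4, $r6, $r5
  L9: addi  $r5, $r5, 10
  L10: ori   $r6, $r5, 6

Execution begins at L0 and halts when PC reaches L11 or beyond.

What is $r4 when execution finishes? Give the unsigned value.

#0 and  $r3, $r3, $r6 ; 0/11/14/7/0/4/7
#1 or   $r5, $r2, $r4 ; 0/11/14/7/0/14/7
#2 sub  $r1, $r0, $r6 ; 0/65529/14/7/0/14/7
#3 beq  $r1, $r2, L5 ; 0/65529/14/7/0/14/7 ; →fallthru
#4 andi  $r4, $r2, 2 ; 0/65529/14/7/2/14/7
#5 sub  $r2, $r3, $r2 ; 0/65529/65529/7/2/14/7
#6 slt  $r2, $r4, $r4 ; 0/65529/0/7/2/14/7
#7 bne  $r4, $r3, L9 ; 0/65529/0/7/2/14/7 ; →target
#8 slt  $r4, $r6, $r5 ; 0/65529/0/7/1/14/7
#9 addi  $r5, $r5, 10 ; 0/65529/0/7/1/24/7
#10 ori   $r6, $r5, 6 ; 0/65529/0/7/1/24/30

1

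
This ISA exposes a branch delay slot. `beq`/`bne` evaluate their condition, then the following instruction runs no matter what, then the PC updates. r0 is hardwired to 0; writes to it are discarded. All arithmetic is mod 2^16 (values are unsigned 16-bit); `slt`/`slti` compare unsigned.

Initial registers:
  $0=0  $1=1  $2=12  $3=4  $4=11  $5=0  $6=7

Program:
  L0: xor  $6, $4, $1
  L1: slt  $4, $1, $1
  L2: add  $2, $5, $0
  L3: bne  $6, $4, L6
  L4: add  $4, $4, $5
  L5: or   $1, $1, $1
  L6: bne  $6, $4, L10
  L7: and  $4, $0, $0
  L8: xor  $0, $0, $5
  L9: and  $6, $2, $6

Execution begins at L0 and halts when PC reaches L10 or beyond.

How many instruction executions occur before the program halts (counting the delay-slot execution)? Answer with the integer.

[0] xor  $6, $4, $1  →  {$0:0, $1:1, $2:12, $3:4, $4:11, $5:0, $6:10}
[1] slt  $4, $1, $1  →  {$0:0, $1:1, $2:12, $3:4, $4:0, $5:0, $6:10}
[2] add  $2, $5, $0  →  {$0:0, $1:1, $2:0, $3:4, $4:0, $5:0, $6:10}
[3] bne  $6, $4, L6  →  {$0:0, $1:1, $2:0, $3:4, $4:0, $5:0, $6:10}  ⟨branch taken⟩
[4] add  $4, $4, $5  →  {$0:0, $1:1, $2:0, $3:4, $4:0, $5:0, $6:10}
[6] bne  $6, $4, L10  →  {$0:0, $1:1, $2:0, $3:4, $4:0, $5:0, $6:10}  ⟨branch taken⟩
[7] and  $4, $0, $0  →  {$0:0, $1:1, $2:0, $3:4, $4:0, $5:0, $6:10}

7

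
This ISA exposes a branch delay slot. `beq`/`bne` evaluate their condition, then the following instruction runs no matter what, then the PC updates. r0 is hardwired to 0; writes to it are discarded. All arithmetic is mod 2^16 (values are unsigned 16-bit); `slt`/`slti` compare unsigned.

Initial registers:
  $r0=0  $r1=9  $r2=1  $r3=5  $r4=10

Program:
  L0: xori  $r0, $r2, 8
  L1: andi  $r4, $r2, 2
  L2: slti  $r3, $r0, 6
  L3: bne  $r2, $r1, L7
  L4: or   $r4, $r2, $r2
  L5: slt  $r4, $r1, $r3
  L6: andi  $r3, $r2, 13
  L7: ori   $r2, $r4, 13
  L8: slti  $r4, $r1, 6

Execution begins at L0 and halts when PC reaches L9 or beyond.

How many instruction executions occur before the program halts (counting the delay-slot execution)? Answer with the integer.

7

PC=0  xori  $r0, $r2, 8      | $r0=0 $r1=9 $r2=1 $r3=5 $r4=10
PC=1  andi  $r4, $r2, 2      | $r0=0 $r1=9 $r2=1 $r3=5 $r4=0
PC=2  slti  $r3, $r0, 6      | $r0=0 $r1=9 $r2=1 $r3=1 $r4=0
PC=3  bne  $r2, $r1, L7      | $r0=0 $r1=9 $r2=1 $r3=1 $r4=0  [TAKEN]
PC=4  or   $r4, $r2, $r2     | $r0=0 $r1=9 $r2=1 $r3=1 $r4=1
PC=7  ori   $r2, $r4, 13     | $r0=0 $r1=9 $r2=13 $r3=1 $r4=1
PC=8  slti  $r4, $r1, 6      | $r0=0 $r1=9 $r2=13 $r3=1 $r4=0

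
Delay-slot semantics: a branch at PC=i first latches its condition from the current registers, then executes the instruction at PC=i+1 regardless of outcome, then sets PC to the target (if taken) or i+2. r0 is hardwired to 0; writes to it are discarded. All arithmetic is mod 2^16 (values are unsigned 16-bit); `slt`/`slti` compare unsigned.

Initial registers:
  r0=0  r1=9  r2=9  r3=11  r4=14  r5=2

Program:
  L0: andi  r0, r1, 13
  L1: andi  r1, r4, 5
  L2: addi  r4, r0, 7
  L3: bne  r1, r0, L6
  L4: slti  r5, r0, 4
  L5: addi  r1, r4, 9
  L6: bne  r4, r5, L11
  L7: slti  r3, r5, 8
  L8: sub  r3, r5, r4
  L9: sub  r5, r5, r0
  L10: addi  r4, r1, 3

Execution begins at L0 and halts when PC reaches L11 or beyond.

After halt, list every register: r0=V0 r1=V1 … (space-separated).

r0=0 r1=4 r2=9 r3=1 r4=7 r5=1

  step pc=0: andi  r0, r1, 13  regs=(0,9,9,11,14,2)
  step pc=1: andi  r1, r4, 5  regs=(0,4,9,11,14,2)
  step pc=2: addi  r4, r0, 7  regs=(0,4,9,11,7,2)
  step pc=3: bne  r1, r0, L6  cond=T  regs=(0,4,9,11,7,2)
  step pc=4: slti  r5, r0, 4  regs=(0,4,9,11,7,1)
  step pc=6: bne  r4, r5, L11  cond=T  regs=(0,4,9,11,7,1)
  step pc=7: slti  r3, r5, 8  regs=(0,4,9,1,7,1)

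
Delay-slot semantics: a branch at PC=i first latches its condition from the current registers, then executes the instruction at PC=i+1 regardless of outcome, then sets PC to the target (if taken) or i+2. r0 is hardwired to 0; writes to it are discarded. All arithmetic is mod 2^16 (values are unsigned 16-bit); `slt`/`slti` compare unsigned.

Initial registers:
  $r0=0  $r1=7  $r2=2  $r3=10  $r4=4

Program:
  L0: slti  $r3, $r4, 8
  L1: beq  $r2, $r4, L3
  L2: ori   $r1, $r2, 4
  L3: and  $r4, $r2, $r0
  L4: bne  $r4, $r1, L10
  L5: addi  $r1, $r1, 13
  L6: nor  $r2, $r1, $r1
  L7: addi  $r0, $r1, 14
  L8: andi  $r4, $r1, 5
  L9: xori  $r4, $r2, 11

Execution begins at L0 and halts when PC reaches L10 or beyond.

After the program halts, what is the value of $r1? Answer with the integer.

19

#0 slti  $r3, $r4, 8 ; 0/7/2/1/4
#1 beq  $r2, $r4, L3 ; 0/7/2/1/4 ; →fallthru
#2 ori   $r1, $r2, 4 ; 0/6/2/1/4
#3 and  $r4, $r2, $r0 ; 0/6/2/1/0
#4 bne  $r4, $r1, L10 ; 0/6/2/1/0 ; →target
#5 addi  $r1, $r1, 13 ; 0/19/2/1/0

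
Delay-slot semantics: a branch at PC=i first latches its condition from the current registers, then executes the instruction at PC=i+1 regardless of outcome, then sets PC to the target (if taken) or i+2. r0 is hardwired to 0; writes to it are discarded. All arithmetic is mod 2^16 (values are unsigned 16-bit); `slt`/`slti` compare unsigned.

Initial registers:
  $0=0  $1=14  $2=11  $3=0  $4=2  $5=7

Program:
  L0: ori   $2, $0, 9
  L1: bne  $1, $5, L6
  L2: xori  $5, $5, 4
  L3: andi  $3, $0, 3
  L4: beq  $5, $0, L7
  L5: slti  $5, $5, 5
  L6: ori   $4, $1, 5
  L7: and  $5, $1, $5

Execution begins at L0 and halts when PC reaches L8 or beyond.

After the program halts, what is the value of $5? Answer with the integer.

2

[0] ori   $2, $0, 9  →  {$0:0, $1:14, $2:9, $3:0, $4:2, $5:7}
[1] bne  $1, $5, L6  →  {$0:0, $1:14, $2:9, $3:0, $4:2, $5:7}  ⟨branch taken⟩
[2] xori  $5, $5, 4  →  {$0:0, $1:14, $2:9, $3:0, $4:2, $5:3}
[6] ori   $4, $1, 5  →  {$0:0, $1:14, $2:9, $3:0, $4:15, $5:3}
[7] and  $5, $1, $5  →  {$0:0, $1:14, $2:9, $3:0, $4:15, $5:2}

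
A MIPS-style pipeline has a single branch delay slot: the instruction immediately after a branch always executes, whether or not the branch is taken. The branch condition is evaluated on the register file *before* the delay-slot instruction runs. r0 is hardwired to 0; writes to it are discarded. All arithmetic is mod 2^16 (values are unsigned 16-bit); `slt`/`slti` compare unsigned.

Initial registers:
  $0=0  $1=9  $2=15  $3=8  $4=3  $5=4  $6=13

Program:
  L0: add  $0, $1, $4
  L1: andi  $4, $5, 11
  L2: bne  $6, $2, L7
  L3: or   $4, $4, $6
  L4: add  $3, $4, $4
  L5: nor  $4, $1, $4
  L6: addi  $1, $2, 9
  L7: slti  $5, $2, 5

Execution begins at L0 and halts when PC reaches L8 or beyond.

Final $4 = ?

[0] add  $0, $1, $4  →  {$0:0, $1:9, $2:15, $3:8, $4:3, $5:4, $6:13}
[1] andi  $4, $5, 11  →  {$0:0, $1:9, $2:15, $3:8, $4:0, $5:4, $6:13}
[2] bne  $6, $2, L7  →  {$0:0, $1:9, $2:15, $3:8, $4:0, $5:4, $6:13}  ⟨branch taken⟩
[3] or   $4, $4, $6  →  {$0:0, $1:9, $2:15, $3:8, $4:13, $5:4, $6:13}
[7] slti  $5, $2, 5  →  {$0:0, $1:9, $2:15, $3:8, $4:13, $5:0, $6:13}

13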